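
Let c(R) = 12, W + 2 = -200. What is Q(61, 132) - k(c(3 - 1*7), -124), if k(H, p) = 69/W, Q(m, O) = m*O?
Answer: 1626573/202 ≈ 8052.3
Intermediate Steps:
W = -202 (W = -2 - 200 = -202)
Q(m, O) = O*m
k(H, p) = -69/202 (k(H, p) = 69/(-202) = 69*(-1/202) = -69/202)
Q(61, 132) - k(c(3 - 1*7), -124) = 132*61 - 1*(-69/202) = 8052 + 69/202 = 1626573/202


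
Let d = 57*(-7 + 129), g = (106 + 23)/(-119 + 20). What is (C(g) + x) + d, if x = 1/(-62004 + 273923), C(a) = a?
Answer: 48622483474/6993327 ≈ 6952.7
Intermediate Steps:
g = -43/33 (g = 129/(-99) = 129*(-1/99) = -43/33 ≈ -1.3030)
x = 1/211919 ≈ 4.7188e-6
d = 6954 (d = 57*122 = 6954)
(C(g) + x) + d = (-43/33 + 1/211919) + 6954 = -9112484/6993327 + 6954 = 48622483474/6993327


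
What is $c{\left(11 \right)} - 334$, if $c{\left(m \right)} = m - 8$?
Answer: $-331$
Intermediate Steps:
$c{\left(m \right)} = -8 + m$ ($c{\left(m \right)} = m - 8 = -8 + m$)
$c{\left(11 \right)} - 334 = \left(-8 + 11\right) - 334 = 3 - 334 = -331$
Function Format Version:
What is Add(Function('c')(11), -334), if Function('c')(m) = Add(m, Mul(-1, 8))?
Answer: -331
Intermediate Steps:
Function('c')(m) = Add(-8, m) (Function('c')(m) = Add(m, -8) = Add(-8, m))
Add(Function('c')(11), -334) = Add(Add(-8, 11), -334) = Add(3, -334) = -331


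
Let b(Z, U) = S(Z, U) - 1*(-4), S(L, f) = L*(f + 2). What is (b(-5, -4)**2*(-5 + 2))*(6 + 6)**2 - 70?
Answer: -84742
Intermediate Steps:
S(L, f) = L*(2 + f)
b(Z, U) = 4 + Z*(2 + U) (b(Z, U) = Z*(2 + U) - 1*(-4) = Z*(2 + U) + 4 = 4 + Z*(2 + U))
(b(-5, -4)**2*(-5 + 2))*(6 + 6)**2 - 70 = ((4 - 5*(2 - 4))**2*(-5 + 2))*(6 + 6)**2 - 70 = ((4 - 5*(-2))**2*(-3))*12**2 - 70 = ((4 + 10)**2*(-3))*144 - 70 = (14**2*(-3))*144 - 70 = (196*(-3))*144 - 70 = -588*144 - 70 = -84672 - 70 = -84742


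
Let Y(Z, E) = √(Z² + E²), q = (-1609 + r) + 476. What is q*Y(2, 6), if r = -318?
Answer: -2902*√10 ≈ -9176.9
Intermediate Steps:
q = -1451 (q = (-1609 - 318) + 476 = -1927 + 476 = -1451)
Y(Z, E) = √(E² + Z²)
q*Y(2, 6) = -1451*√(6² + 2²) = -1451*√(36 + 4) = -2902*√10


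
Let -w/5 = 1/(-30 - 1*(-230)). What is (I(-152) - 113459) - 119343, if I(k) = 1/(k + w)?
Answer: -1415669002/6081 ≈ -2.3280e+5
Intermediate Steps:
w = -1/40 (w = -5/(-30 - 1*(-230)) = -5/(-30 + 230) = -5/200 = -5*1/200 = -1/40 ≈ -0.025000)
I(k) = 1/(-1/40 + k) (I(k) = 1/(k - 1/40) = 1/(-1/40 + k))
(I(-152) - 113459) - 119343 = (40/(-1 + 40*(-152)) - 113459) - 119343 = (40/(-1 - 6080) - 113459) - 119343 = (40/(-6081) - 113459) - 119343 = (40*(-1/6081) - 113459) - 119343 = (-40/6081 - 113459) - 119343 = -689944219/6081 - 119343 = -1415669002/6081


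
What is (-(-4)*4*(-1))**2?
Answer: 256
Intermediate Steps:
(-(-4)*4*(-1))**2 = (-4*(-4)*(-1))**2 = (16*(-1))**2 = (-16)**2 = 256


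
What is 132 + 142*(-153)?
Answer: -21594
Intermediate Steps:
132 + 142*(-153) = 132 - 21726 = -21594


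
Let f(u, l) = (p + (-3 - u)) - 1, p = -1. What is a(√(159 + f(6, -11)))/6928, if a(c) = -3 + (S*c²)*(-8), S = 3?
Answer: -3555/6928 ≈ -0.51313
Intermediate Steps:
f(u, l) = -5 - u (f(u, l) = (-1 + (-3 - u)) - 1 = (-4 - u) - 1 = -5 - u)
a(c) = -3 - 24*c² (a(c) = -3 + (3*c²)*(-8) = -3 - 24*c²)
a(√(159 + f(6, -11)))/6928 = (-3 - (3696 - 144))/6928 = (-3 - 24*(√(159 + (-5 - 6)))²)*(1/6928) = (-3 - 24*(√(159 - 11))²)*(1/6928) = (-3 - 24*(√148)²)*(1/6928) = (-3 - 24*(2*√37)²)*(1/6928) = (-3 - 24*148)*(1/6928) = (-3 - 3552)*(1/6928) = -3555*1/6928 = -3555/6928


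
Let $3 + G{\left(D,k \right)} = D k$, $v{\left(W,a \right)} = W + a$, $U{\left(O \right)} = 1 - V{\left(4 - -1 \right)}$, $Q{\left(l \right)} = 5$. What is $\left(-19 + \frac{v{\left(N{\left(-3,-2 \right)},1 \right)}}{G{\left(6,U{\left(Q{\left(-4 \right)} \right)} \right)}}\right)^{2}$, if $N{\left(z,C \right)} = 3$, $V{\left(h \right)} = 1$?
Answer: $\frac{3721}{9} \approx 413.44$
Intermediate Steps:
$U{\left(O \right)} = 0$ ($U{\left(O \right)} = 1 - 1 = 0$)
$G{\left(D,k \right)} = -3 + D k$
$\left(-19 + \frac{v{\left(N{\left(-3,-2 \right)},1 \right)}}{G{\left(6,U{\left(Q{\left(-4 \right)} \right)} \right)}}\right)^{2} = \left(-19 + \frac{3 + 1}{-3 + 6 \cdot 0}\right)^{2} = \left(-19 + \frac{4}{-3 + 0}\right)^{2} = \left(-19 + \frac{4}{-3}\right)^{2} = \left(-19 + 4 \left(- \frac{1}{3}\right)\right)^{2} = \left(-19 - \frac{4}{3}\right)^{2} = \left(- \frac{61}{3}\right)^{2} = \frac{3721}{9}$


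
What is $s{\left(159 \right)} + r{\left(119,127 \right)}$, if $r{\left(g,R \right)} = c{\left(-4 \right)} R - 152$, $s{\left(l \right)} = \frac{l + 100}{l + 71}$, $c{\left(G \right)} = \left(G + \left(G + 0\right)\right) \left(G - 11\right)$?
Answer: $\frac{3470499}{230} \approx 15089.0$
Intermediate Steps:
$c{\left(G \right)} = 2 G \left(-11 + G\right)$ ($c{\left(G \right)} = \left(G + G\right) \left(-11 + G\right) = 2 G \left(-11 + G\right)$)
$s{\left(l \right)} = \frac{100 + l}{71 + l}$
$r{\left(g,R \right)} = -152 + 120 R$ ($r{\left(g,R \right)} = 2 \left(-4\right) \left(-11 - 4\right) R - 152 = 2 \left(-4\right) \left(-15\right) R - 152 = 120 R - 152 = -152 + 120 R$)
$s{\left(159 \right)} + r{\left(119,127 \right)} = \frac{100 + 159}{71 + 159} + \left(-152 + 120 \cdot 127\right) = \frac{1}{230} \cdot 259 + \left(-152 + 15240\right) = \frac{1}{230} \cdot 259 + 15088 = \frac{259}{230} + 15088 = \frac{3470499}{230}$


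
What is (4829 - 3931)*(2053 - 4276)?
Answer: -1996254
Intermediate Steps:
(4829 - 3931)*(2053 - 4276) = 898*(-2223) = -1996254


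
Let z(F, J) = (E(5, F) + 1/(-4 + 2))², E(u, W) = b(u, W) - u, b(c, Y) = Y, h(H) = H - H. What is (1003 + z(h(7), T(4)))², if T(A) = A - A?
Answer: 17081689/16 ≈ 1.0676e+6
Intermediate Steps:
h(H) = 0
E(u, W) = W - u
T(A) = 0
z(F, J) = (-11/2 + F)² (z(F, J) = ((F - 1*5) + 1/(-4 + 2))² = ((F - 5) + 1/(-2))² = ((-5 + F) - ½)² = (-11/2 + F)²)
(1003 + z(h(7), T(4)))² = (1003 + (-11 + 2*0)²/4)² = (1003 + (-11 + 0)²/4)² = (1003 + (¼)*(-11)²)² = (1003 + (¼)*121)² = (1003 + 121/4)² = (4133/4)² = 17081689/16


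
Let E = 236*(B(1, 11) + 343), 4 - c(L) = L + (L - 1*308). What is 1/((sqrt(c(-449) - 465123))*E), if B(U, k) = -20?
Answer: -I*sqrt(463913)/35363160164 ≈ -1.926e-8*I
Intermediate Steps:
c(L) = 312 - 2*L (c(L) = 4 - (L + (L - 1*308)) = 4 - (L + (L - 308)) = 4 - (L + (-308 + L)) = 4 - (-308 + 2*L) = 4 + (308 - 2*L) = 312 - 2*L)
E = 76228 (E = 236*(-20 + 343) = 236*323 = 76228)
1/((sqrt(c(-449) - 465123))*E) = 1/(sqrt((312 - 2*(-449)) - 465123)*76228) = (1/76228)/sqrt((312 + 898) - 465123) = (1/76228)/sqrt(1210 - 465123) = (1/76228)/sqrt(-463913) = (1/76228)/(I*sqrt(463913)) = -I*sqrt(463913)/463913*(1/76228) = -I*sqrt(463913)/35363160164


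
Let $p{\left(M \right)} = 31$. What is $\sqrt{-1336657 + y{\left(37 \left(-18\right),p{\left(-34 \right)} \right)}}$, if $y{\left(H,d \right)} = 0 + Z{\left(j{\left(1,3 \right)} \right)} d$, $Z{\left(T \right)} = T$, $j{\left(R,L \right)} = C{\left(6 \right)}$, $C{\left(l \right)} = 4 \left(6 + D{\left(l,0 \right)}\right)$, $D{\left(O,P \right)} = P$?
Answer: $i \sqrt{1335913} \approx 1155.8 i$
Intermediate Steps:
$C{\left(l \right)} = 24$ ($C{\left(l \right)} = 4 \left(6 + 0\right) = 4 \cdot 6 = 24$)
$j{\left(R,L \right)} = 24$
$y{\left(H,d \right)} = 24 d$ ($y{\left(H,d \right)} = 0 + 24 d = 24 d$)
$\sqrt{-1336657 + y{\left(37 \left(-18\right),p{\left(-34 \right)} \right)}} = \sqrt{-1336657 + 24 \cdot 31} = \sqrt{-1336657 + 744} = \sqrt{-1335913} = i \sqrt{1335913}$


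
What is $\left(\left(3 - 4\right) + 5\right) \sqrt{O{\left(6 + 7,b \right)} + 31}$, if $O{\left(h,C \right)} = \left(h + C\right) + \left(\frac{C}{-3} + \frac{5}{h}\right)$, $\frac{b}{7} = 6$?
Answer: $\frac{4 \sqrt{12233}}{13} \approx 34.032$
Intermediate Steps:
$b = 42$ ($b = 7 \cdot 6 = 42$)
$O{\left(h,C \right)} = h + \frac{5}{h} + \frac{2 C}{3}$ ($O{\left(h,C \right)} = \left(C + h\right) + \left(C \left(- \frac{1}{3}\right) + \frac{5}{h}\right) = \left(C + h\right) - \left(- \frac{5}{h} + \frac{C}{3}\right) = h + \frac{5}{h} + \frac{2 C}{3}$)
$\left(\left(3 - 4\right) + 5\right) \sqrt{O{\left(6 + 7,b \right)} + 31} = \left(\left(3 - 4\right) + 5\right) \sqrt{\left(\left(6 + 7\right) + \frac{5}{6 + 7} + \frac{2}{3} \cdot 42\right) + 31} = \left(-1 + 5\right) \sqrt{\left(13 + \frac{5}{13} + 28\right) + 31} = 4 \sqrt{\left(13 + 5 \cdot \frac{1}{13} + 28\right) + 31} = 4 \sqrt{\left(13 + \frac{5}{13} + 28\right) + 31} = 4 \sqrt{\frac{538}{13} + 31} = 4 \sqrt{\frac{941}{13}} = 4 \frac{\sqrt{12233}}{13} = \frac{4 \sqrt{12233}}{13}$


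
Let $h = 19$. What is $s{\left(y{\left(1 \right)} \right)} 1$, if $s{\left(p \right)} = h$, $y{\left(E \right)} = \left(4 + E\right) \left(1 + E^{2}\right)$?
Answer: $19$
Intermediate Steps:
$y{\left(E \right)} = \left(1 + E^{2}\right) \left(4 + E\right)$
$s{\left(p \right)} = 19$
$s{\left(y{\left(1 \right)} \right)} 1 = 19 \cdot 1 = 19$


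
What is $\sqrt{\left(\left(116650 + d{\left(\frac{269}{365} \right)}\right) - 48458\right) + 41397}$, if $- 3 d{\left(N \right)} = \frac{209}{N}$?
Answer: $\frac{\sqrt{71308164666}}{807} \approx 330.9$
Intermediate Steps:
$d{\left(N \right)} = - \frac{209}{3 N}$ ($d{\left(N \right)} = - \frac{209 \frac{1}{N}}{3} = - \frac{209}{3 N}$)
$\sqrt{\left(\left(116650 + d{\left(\frac{269}{365} \right)}\right) - 48458\right) + 41397} = \sqrt{\left(\left(116650 - \frac{209}{3 \cdot \frac{269}{365}}\right) - 48458\right) + 41397} = \sqrt{\left(\left(116650 - \frac{76285}{807}\right) - 48458\right) + 41397} = \sqrt{\left(\frac{94060265}{807} - 48458\right) + 41397} = \sqrt{\frac{54954659}{807} + 41397} = \sqrt{\frac{88362038}{807}} = \frac{\sqrt{71308164666}}{807}$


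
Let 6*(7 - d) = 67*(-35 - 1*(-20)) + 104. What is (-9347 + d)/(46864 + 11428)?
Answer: -55139/349752 ≈ -0.15765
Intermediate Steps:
d = 943/6 (d = 7 - (67*(-35 - 1*(-20)) + 104)/6 = 7 - (67*(-35 + 20) + 104)/6 = 7 - (67*(-15) + 104)/6 = 7 - (-1005 + 104)/6 = 7 - 1/6*(-901) = 7 + 901/6 = 943/6 ≈ 157.17)
(-9347 + d)/(46864 + 11428) = (-9347 + 943/6)/(46864 + 11428) = -55139/6/58292 = -55139/6*1/58292 = -55139/349752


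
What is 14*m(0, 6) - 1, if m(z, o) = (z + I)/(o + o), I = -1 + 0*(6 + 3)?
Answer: -13/6 ≈ -2.1667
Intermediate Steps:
I = -1 (I = -1 + 0*9 = -1 + 0 = -1)
m(z, o) = (-1 + z)/(2*o) (m(z, o) = (z - 1)/(o + o) = (-1 + z)/((2*o)) = (-1 + z)*(1/(2*o)) = (-1 + z)/(2*o))
14*m(0, 6) - 1 = 14*((1/2)*(-1 + 0)/6) - 1 = 14*((1/2)*(1/6)*(-1)) - 1 = 14*(-1/12) - 1 = -7/6 - 1 = -13/6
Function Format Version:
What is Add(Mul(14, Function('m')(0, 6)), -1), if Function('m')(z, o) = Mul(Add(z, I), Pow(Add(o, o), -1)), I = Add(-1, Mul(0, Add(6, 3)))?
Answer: Rational(-13, 6) ≈ -2.1667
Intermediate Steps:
I = -1 (I = Add(-1, Mul(0, 9)) = Add(-1, 0) = -1)
Function('m')(z, o) = Mul(Rational(1, 2), Pow(o, -1), Add(-1, z)) (Function('m')(z, o) = Mul(Add(z, -1), Pow(Add(o, o), -1)) = Mul(Add(-1, z), Pow(Mul(2, o), -1)) = Mul(Add(-1, z), Mul(Rational(1, 2), Pow(o, -1))) = Mul(Rational(1, 2), Pow(o, -1), Add(-1, z)))
Add(Mul(14, Function('m')(0, 6)), -1) = Add(Mul(14, Mul(Rational(1, 2), Pow(6, -1), Add(-1, 0))), -1) = Add(Mul(14, Mul(Rational(1, 2), Rational(1, 6), -1)), -1) = Add(Mul(14, Rational(-1, 12)), -1) = Add(Rational(-7, 6), -1) = Rational(-13, 6)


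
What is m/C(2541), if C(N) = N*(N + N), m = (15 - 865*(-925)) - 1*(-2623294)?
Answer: 34933/131769 ≈ 0.26511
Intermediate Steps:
m = 3423434 (m = (15 + 800125) + 2623294 = 800140 + 2623294 = 3423434)
C(N) = 2*N² (C(N) = N*(2*N) = 2*N²)
m/C(2541) = 3423434/((2*2541²)) = 3423434/((2*6456681)) = 3423434/12913362 = 3423434*(1/12913362) = 34933/131769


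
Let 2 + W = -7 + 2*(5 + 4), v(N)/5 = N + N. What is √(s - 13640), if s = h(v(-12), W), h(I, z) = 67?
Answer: 7*I*√277 ≈ 116.5*I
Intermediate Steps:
v(N) = 10*N (v(N) = 5*(N + N) = 5*(2*N) = 10*N)
W = 9 (W = -2 + (-7 + 2*(5 + 4)) = -2 + (-7 + 2*9) = -2 + (-7 + 18) = -2 + 11 = 9)
s = 67
√(s - 13640) = √(67 - 13640) = √(-13573) = 7*I*√277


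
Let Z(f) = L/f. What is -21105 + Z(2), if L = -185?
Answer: -42395/2 ≈ -21198.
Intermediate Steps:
Z(f) = -185/f
-21105 + Z(2) = -21105 - 185/2 = -42395/2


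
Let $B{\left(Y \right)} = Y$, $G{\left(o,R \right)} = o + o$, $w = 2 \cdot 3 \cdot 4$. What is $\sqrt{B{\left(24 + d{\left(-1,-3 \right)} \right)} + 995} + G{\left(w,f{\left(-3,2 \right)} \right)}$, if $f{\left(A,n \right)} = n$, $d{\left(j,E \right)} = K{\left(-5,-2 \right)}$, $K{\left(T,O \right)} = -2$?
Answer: $48 + 3 \sqrt{113} \approx 79.89$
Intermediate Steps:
$d{\left(j,E \right)} = -2$
$w = 24$ ($w = 6 \cdot 4 = 24$)
$G{\left(o,R \right)} = 2 o$
$\sqrt{B{\left(24 + d{\left(-1,-3 \right)} \right)} + 995} + G{\left(w,f{\left(-3,2 \right)} \right)} = \sqrt{\left(24 - 2\right) + 995} + 2 \cdot 24 = \sqrt{22 + 995} + 48 = \sqrt{1017} + 48 = 3 \sqrt{113} + 48 = 48 + 3 \sqrt{113}$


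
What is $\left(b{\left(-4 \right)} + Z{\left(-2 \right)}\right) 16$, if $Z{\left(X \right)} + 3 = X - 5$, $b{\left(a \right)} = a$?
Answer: $-224$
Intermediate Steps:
$Z{\left(X \right)} = -8 + X$ ($Z{\left(X \right)} = -3 + \left(X - 5\right) = -3 + \left(-5 + X\right) = -8 + X$)
$\left(b{\left(-4 \right)} + Z{\left(-2 \right)}\right) 16 = \left(-4 - 10\right) 16 = \left(-14\right) 16 = -224$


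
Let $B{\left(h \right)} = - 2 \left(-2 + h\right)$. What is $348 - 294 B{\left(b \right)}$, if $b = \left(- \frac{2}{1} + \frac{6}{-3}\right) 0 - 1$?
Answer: $-1416$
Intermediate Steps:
$b = -1$ ($b = \left(\left(-2\right) 1 + 6 \left(- \frac{1}{3}\right)\right) 0 - 1 = \left(-2 - 2\right) 0 - 1 = \left(-4\right) 0 - 1 = 0 - 1 = -1$)
$B{\left(h \right)} = 4 - 2 h$
$348 - 294 B{\left(b \right)} = 348 - 294 \left(4 - -2\right) = 348 - 294 \left(4 + 2\right) = 348 - 1764 = -1416$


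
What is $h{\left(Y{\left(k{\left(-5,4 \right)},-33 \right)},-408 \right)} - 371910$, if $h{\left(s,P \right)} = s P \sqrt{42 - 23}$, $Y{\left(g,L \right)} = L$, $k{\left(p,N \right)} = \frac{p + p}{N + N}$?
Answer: $-371910 + 13464 \sqrt{19} \approx -3.1322 \cdot 10^{5}$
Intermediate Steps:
$k{\left(p,N \right)} = \frac{p}{N}$ ($k{\left(p,N \right)} = \frac{2 p}{2 N} = 2 p \frac{1}{2 N} = \frac{p}{N}$)
$h{\left(s,P \right)} = P s \sqrt{19}$
$h{\left(Y{\left(k{\left(-5,4 \right)},-33 \right)},-408 \right)} - 371910 = \left(-408\right) \left(-33\right) \sqrt{19} - 371910 = 13464 \sqrt{19} - 371910 = -371910 + 13464 \sqrt{19}$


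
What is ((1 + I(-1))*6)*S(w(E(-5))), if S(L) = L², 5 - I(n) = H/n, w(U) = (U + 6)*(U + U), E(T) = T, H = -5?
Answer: 600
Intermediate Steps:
w(U) = 2*U*(6 + U) (w(U) = (6 + U)*(2*U) = 2*U*(6 + U))
I(n) = 5 + 5/n (I(n) = 5 - (-5)/n = 5 + 5/n)
((1 + I(-1))*6)*S(w(E(-5))) = ((1 + (5 + 5/(-1)))*6)*(2*(-5)*(6 - 5))² = ((1 + (5 + 5*(-1)))*6)*(2*(-5)*1)² = ((1 + (5 - 5))*6)*(-10)² = ((1 + 0)*6)*100 = (1*6)*100 = 6*100 = 600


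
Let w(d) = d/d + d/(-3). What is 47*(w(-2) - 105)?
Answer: -14570/3 ≈ -4856.7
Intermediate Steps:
w(d) = 1 - d/3 (w(d) = 1 + d*(-⅓) = 1 - d/3)
47*(w(-2) - 105) = 47*((1 - ⅓*(-2)) - 105) = 47*((1 + ⅔) - 105) = 47*(5/3 - 105) = 47*(-310/3) = -14570/3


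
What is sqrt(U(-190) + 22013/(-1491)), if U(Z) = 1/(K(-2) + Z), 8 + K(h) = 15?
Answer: I*sqrt(122173568790)/90951 ≈ 3.8431*I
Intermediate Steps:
K(h) = 7 (K(h) = -8 + 15 = 7)
U(Z) = 1/(7 + Z)
sqrt(U(-190) + 22013/(-1491)) = sqrt(1/(7 - 190) + 22013/(-1491)) = sqrt(1/(-183) + 22013*(-1/1491)) = sqrt(-1/183 - 22013/1491) = sqrt(-1343290/90951) = I*sqrt(122173568790)/90951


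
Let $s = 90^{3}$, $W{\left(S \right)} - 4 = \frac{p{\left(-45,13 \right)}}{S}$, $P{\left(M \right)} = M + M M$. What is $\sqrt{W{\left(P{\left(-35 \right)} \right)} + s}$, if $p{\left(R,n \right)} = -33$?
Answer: $\frac{\sqrt{1032342525130}}{1190} \approx 853.82$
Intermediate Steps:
$P{\left(M \right)} = M + M^{2}$
$W{\left(S \right)} = 4 - \frac{33}{S}$
$s = 729000$
$\sqrt{W{\left(P{\left(-35 \right)} \right)} + s} = \sqrt{\left(4 - \frac{33}{\left(-35\right) \left(1 - 35\right)}\right) + 729000} = \sqrt{\left(4 - \frac{33}{\left(-35\right) \left(-34\right)}\right) + 729000} = \sqrt{\left(4 - \frac{33}{1190}\right) + 729000} = \sqrt{\frac{4727}{1190} + 729000} = \sqrt{\frac{867514727}{1190}} = \frac{\sqrt{1032342525130}}{1190}$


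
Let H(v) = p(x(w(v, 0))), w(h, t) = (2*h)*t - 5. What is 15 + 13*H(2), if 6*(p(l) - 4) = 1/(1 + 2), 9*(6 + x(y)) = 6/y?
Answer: 1219/18 ≈ 67.722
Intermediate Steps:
w(h, t) = -5 + 2*h*t (w(h, t) = 2*h*t - 5 = -5 + 2*h*t)
x(y) = -6 + 2/(3*y) (x(y) = -6 + (6/y)/9 = -6 + 2/(3*y))
p(l) = 73/18 (p(l) = 4 + 1/(6*(1 + 2)) = 4 + (⅙)/3 = 4 + (⅙)*(⅓) = 4 + 1/18 = 73/18)
H(v) = 73/18
15 + 13*H(2) = 15 + 13*(73/18) = 15 + 949/18 = 1219/18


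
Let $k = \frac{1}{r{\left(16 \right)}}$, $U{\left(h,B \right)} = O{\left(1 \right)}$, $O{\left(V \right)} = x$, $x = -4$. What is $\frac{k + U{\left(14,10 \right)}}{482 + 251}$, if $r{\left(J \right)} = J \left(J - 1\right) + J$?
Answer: $- \frac{1023}{187648} \approx -0.0054517$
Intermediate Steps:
$O{\left(V \right)} = -4$
$U{\left(h,B \right)} = -4$
$r{\left(J \right)} = J + J \left(-1 + J\right)$ ($r{\left(J \right)} = J \left(-1 + J\right) + J = J + J \left(-1 + J\right)$)
$k = \frac{1}{256}$ ($k = \frac{1}{16^{2}} = \frac{1}{256} \approx 0.0039063$)
$\frac{k + U{\left(14,10 \right)}}{482 + 251} = \frac{\frac{1}{256} - 4}{482 + 251} = - \frac{1023}{256 \cdot 733} = \left(- \frac{1023}{256}\right) \frac{1}{733} = - \frac{1023}{187648}$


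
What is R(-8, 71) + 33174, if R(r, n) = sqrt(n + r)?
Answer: 33174 + 3*sqrt(7) ≈ 33182.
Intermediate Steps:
R(-8, 71) + 33174 = sqrt(71 - 8) + 33174 = sqrt(63) + 33174 = 3*sqrt(7) + 33174 = 33174 + 3*sqrt(7)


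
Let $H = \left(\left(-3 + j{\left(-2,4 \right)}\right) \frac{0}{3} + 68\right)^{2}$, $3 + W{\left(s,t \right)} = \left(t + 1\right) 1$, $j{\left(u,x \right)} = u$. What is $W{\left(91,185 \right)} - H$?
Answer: $-4441$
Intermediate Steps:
$W{\left(s,t \right)} = -2 + t$ ($W{\left(s,t \right)} = -3 + \left(t + 1\right) 1 = -3 + \left(1 + t\right) 1 = -3 + \left(1 + t\right) = -2 + t$)
$H = 4624$ ($H = \left(\left(-3 - 2\right) \frac{0}{3} + 68\right)^{2} = \left(- 5 \cdot 0 \cdot \frac{1}{3} + 68\right)^{2} = \left(\left(-5\right) 0 + 68\right)^{2} = \left(0 + 68\right)^{2} = 68^{2} = 4624$)
$W{\left(91,185 \right)} - H = \left(-2 + 185\right) - 4624 = 183 - 4624 = -4441$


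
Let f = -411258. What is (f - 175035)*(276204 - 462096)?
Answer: 108987178356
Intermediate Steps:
(f - 175035)*(276204 - 462096) = (-411258 - 175035)*(276204 - 462096) = -586293*(-185892) = 108987178356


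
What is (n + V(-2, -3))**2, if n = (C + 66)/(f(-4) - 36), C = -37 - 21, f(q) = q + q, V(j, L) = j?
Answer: 576/121 ≈ 4.7603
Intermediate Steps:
f(q) = 2*q
C = -58
n = -2/11 (n = (-58 + 66)/(2*(-4) - 36) = 8/(-8 - 36) = 8/(-44) = 8*(-1/44) = -2/11 ≈ -0.18182)
(n + V(-2, -3))**2 = (-2/11 - 2)**2 = (-24/11)**2 = 576/121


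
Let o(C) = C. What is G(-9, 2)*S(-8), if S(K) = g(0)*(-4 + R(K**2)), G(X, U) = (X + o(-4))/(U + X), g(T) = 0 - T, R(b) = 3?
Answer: 0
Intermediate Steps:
g(T) = -T
G(X, U) = (-4 + X)/(U + X) (G(X, U) = (X - 4)/(U + X) = (-4 + X)/(U + X))
S(K) = 0 (S(K) = (-1*0)*(-4 + 3) = 0*(-1) = 0)
G(-9, 2)*S(-8) = ((-4 - 9)/(2 - 9))*0 = (-13/(-7))*0 = -1/7*(-13)*0 = (13/7)*0 = 0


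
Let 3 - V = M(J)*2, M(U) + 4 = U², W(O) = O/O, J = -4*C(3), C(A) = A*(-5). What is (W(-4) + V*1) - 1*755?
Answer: -7943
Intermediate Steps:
C(A) = -5*A
J = 60 (J = -(-20)*3 = -4*(-15) = 60)
W(O) = 1
M(U) = -4 + U²
V = -7189 (V = 3 - (-4 + 60²)*2 = 3 - (-4 + 3600)*2 = 3 - 3596*2 = 3 - 1*7192 = 3 - 7192 = -7189)
(W(-4) + V*1) - 1*755 = (1 - 7189*1) - 1*755 = (1 - 7189) - 755 = -7188 - 755 = -7943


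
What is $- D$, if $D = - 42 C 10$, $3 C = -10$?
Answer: $-1400$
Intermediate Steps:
$C = - \frac{10}{3}$ ($C = \frac{1}{3} \left(-10\right) = - \frac{10}{3} \approx -3.3333$)
$D = 1400$ ($D = \left(-42\right) \left(- \frac{10}{3}\right) 10 = 140 \cdot 10 = 1400$)
$- D = \left(-1\right) 1400 = -1400$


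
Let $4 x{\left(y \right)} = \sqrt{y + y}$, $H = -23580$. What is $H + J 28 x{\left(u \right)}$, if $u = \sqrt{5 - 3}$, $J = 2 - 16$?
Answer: $-23580 - 98 \cdot 2^{\frac{3}{4}} \approx -23745.0$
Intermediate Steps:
$J = -14$ ($J = 2 - 16 = -14$)
$u = \sqrt{2} \approx 1.4142$
$x{\left(y \right)} = \frac{\sqrt{2} \sqrt{y}}{4}$ ($x{\left(y \right)} = \frac{\sqrt{y + y}}{4} = \frac{\sqrt{2 y}}{4} = \frac{\sqrt{2} \sqrt{y}}{4}$)
$H + J 28 x{\left(u \right)} = -23580 + \left(-14\right) 28 \frac{\sqrt{2} \sqrt{\sqrt{2}}}{4} = -23580 - 392 \frac{\sqrt{2} \sqrt[4]{2}}{4} = -23580 - 392 \frac{2^{\frac{3}{4}}}{4} = -23580 - 98 \cdot 2^{\frac{3}{4}}$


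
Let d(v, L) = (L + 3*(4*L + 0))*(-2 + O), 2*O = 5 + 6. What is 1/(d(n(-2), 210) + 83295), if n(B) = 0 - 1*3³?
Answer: 1/92850 ≈ 1.0770e-5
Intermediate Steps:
n(B) = -27 (n(B) = 0 - 1*27 = 0 - 27 = -27)
O = 11/2 (O = (5 + 6)/2 = (½)*11 = 11/2 ≈ 5.5000)
d(v, L) = 91*L/2 (d(v, L) = (L + 3*(4*L + 0))*(-2 + 11/2) = (L + 3*(4*L))*(7/2) = (L + 12*L)*(7/2) = (13*L)*(7/2) = 91*L/2)
1/(d(n(-2), 210) + 83295) = 1/((91/2)*210 + 83295) = 1/(9555 + 83295) = 1/92850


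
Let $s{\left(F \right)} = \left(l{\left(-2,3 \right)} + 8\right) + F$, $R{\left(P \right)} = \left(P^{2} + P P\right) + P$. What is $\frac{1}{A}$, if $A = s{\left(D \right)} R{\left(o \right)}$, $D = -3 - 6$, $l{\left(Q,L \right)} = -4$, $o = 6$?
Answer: $- \frac{1}{390} \approx -0.0025641$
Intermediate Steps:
$D = -9$ ($D = -3 - 6 = -9$)
$R{\left(P \right)} = P + 2 P^{2}$ ($R{\left(P \right)} = \left(P^{2} + P^{2}\right) + P = 2 P^{2} + P = P + 2 P^{2}$)
$s{\left(F \right)} = 4 + F$ ($s{\left(F \right)} = \left(-4 + 8\right) + F = 4 + F$)
$A = -390$ ($A = \left(4 - 9\right) 6 \left(1 + 2 \cdot 6\right) = - 5 \cdot 6 \left(1 + 12\right) = - 5 \cdot 6 \cdot 13 = \left(-5\right) 78 = -390$)
$\frac{1}{A} = \frac{1}{-390} = - \frac{1}{390}$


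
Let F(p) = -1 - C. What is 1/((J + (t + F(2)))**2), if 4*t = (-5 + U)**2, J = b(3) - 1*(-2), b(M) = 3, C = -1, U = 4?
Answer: 16/441 ≈ 0.036281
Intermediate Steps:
J = 5 (J = 3 - 1*(-2) = 3 + 2 = 5)
t = 1/4 (t = (-5 + 4)**2/4 = (1/4)*(-1)**2 = (1/4)*1 = 1/4 ≈ 0.25000)
F(p) = 0 (F(p) = -1 - 1*(-1) = -1 + 1 = 0)
1/((J + (t + F(2)))**2) = 1/((5 + (1/4 + 0))**2) = 1/((5 + 1/4)**2) = 1/((21/4)**2) = 1/(441/16) = 16/441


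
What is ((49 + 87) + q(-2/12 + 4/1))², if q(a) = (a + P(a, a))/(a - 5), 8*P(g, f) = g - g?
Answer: 863041/49 ≈ 17613.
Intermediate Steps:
P(g, f) = 0 (P(g, f) = (g - g)/8 = (⅛)*0 = 0)
q(a) = a/(-5 + a) (q(a) = (a + 0)/(a - 5) = a/(-5 + a))
((49 + 87) + q(-2/12 + 4/1))² = ((49 + 87) + (-2/12 + 4/1)/(-5 + (-2/12 + 4/1)))² = (136 + (-2*1/12 + 4*1)/(-5 + (-2*1/12 + 4*1)))² = (136 + (-⅙ + 4)/(-5 + (-⅙ + 4)))² = (136 + 23/(6*(-5 + 23/6)))² = (136 + 23/(6*(-7/6)))² = (136 + (23/6)*(-6/7))² = (136 - 23/7)² = (929/7)² = 863041/49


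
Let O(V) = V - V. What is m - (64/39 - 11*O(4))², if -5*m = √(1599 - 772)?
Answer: -4096/1521 - √827/5 ≈ -8.4445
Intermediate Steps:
O(V) = 0
m = -√827/5 (m = -√(1599 - 772)/5 = -√827/5 ≈ -5.7515)
m - (64/39 - 11*O(4))² = -√827/5 - (64/39 - 11*0)² = -√827/5 - (64*(1/39) + 0)² = -√827/5 - (64/39 + 0)² = -√827/5 - (64/39)² = -√827/5 - 1*4096/1521 = -√827/5 - 4096/1521 = -4096/1521 - √827/5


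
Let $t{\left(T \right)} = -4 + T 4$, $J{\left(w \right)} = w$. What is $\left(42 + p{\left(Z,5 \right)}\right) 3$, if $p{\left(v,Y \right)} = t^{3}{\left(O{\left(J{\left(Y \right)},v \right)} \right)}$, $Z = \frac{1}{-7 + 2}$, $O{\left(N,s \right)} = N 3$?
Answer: $526974$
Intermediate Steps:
$O{\left(N,s \right)} = 3 N$
$t{\left(T \right)} = -4 + 4 T$
$Z = - \frac{1}{5}$ ($Z = \frac{1}{-5} = - \frac{1}{5} \approx -0.2$)
$p{\left(v,Y \right)} = \left(-4 + 12 Y\right)^{3}$ ($p{\left(v,Y \right)} = \left(-4 + 4 \cdot 3 Y\right)^{3} = \left(-4 + 12 Y\right)^{3}$)
$\left(42 + p{\left(Z,5 \right)}\right) 3 = \left(42 + 64 \left(-1 + 3 \cdot 5\right)^{3}\right) 3 = \left(42 + 64 \left(-1 + 15\right)^{3}\right) 3 = \left(42 + 64 \cdot 14^{3}\right) 3 = \left(42 + 64 \cdot 2744\right) 3 = \left(42 + 175616\right) 3 = 175658 \cdot 3 = 526974$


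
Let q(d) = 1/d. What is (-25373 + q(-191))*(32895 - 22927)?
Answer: -48307360192/191 ≈ -2.5292e+8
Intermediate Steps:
(-25373 + q(-191))*(32895 - 22927) = (-25373 + 1/(-191))*(32895 - 22927) = (-25373 - 1/191)*9968 = -4846244/191*9968 = -48307360192/191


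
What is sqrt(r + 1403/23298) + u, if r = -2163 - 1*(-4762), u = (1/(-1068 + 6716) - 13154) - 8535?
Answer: -122499471/5648 + sqrt(1410761580690)/23298 ≈ -21638.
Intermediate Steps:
u = -122499471/5648 (u = (1/5648 - 13154) - 8535 = -74293791/5648 - 8535 = -122499471/5648 ≈ -21689.)
r = 2599 (r = -2163 + 4762 = 2599)
sqrt(r + 1403/23298) + u = sqrt(2599 + 1403/23298) - 122499471/5648 = sqrt(60552905/23298) - 122499471/5648 = sqrt(1410761580690)/23298 - 122499471/5648 = -122499471/5648 + sqrt(1410761580690)/23298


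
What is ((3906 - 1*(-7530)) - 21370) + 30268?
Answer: 20334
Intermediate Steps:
((3906 - 1*(-7530)) - 21370) + 30268 = ((3906 + 7530) - 21370) + 30268 = (11436 - 21370) + 30268 = -9934 + 30268 = 20334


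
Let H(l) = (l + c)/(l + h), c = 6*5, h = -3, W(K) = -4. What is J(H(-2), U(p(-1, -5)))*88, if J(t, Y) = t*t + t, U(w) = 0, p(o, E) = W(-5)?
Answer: 56672/25 ≈ 2266.9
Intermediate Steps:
c = 30
p(o, E) = -4
H(l) = (30 + l)/(-3 + l) (H(l) = (l + 30)/(l - 3) = (30 + l)/(-3 + l))
J(t, Y) = t + t**2 (J(t, Y) = t**2 + t = t + t**2)
J(H(-2), U(p(-1, -5)))*88 = (((30 - 2)/(-3 - 2))*(1 + (30 - 2)/(-3 - 2)))*88 = ((28/(-5))*(1 + 28/(-5)))*88 = ((-1/5*28)*(1 - 1/5*28))*88 = -28*(1 - 28/5)/5*88 = -28/5*(-23/5)*88 = (644/25)*88 = 56672/25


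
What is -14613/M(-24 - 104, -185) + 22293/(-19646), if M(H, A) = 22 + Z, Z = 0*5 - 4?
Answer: -23957356/29469 ≈ -812.97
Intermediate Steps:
Z = -4 (Z = 0 - 4 = -4)
M(H, A) = 18 (M(H, A) = 22 - 4 = 18)
-14613/M(-24 - 104, -185) + 22293/(-19646) = -14613/18 + 22293/(-19646) = -14613*1/18 + 22293*(-1/19646) = -4871/6 - 22293/19646 = -23957356/29469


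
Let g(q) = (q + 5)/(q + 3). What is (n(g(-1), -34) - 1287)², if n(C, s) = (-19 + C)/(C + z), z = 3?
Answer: 41628304/25 ≈ 1.6651e+6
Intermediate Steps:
g(q) = (5 + q)/(3 + q)
n(C, s) = (-19 + C)/(3 + C) (n(C, s) = (-19 + C)/(C + 3) = (-19 + C)/(3 + C))
(n(g(-1), -34) - 1287)² = ((-19 + (5 - 1)/(3 - 1))/(3 + (5 - 1)/(3 - 1)) - 1287)² = ((-19 + 4/2)/(3 + 4/2) - 1287)² = ((-19 + (½)*4)/(3 + (½)*4) - 1287)² = ((-19 + 2)/(3 + 2) - 1287)² = (-17/5 - 1287)² = (-6452/5)² = 41628304/25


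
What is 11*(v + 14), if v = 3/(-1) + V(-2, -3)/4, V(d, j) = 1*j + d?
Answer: 429/4 ≈ 107.25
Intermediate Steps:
V(d, j) = d + j (V(d, j) = j + d = d + j)
v = -17/4 (v = 3/(-1) + (-2 - 3)/4 = 3*(-1) - 5*1/4 = -3 - 5/4 = -17/4 ≈ -4.2500)
11*(v + 14) = 11*(-17/4 + 14) = 11*(39/4) = 429/4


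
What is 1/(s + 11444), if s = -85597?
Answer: -1/74153 ≈ -1.3486e-5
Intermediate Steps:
1/(s + 11444) = 1/(-85597 + 11444) = 1/(-74153) = -1/74153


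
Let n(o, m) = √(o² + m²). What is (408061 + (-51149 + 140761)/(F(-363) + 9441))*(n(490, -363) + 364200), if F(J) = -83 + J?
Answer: 267366380681880/1799 + 3670598307*√371869/8995 ≈ 1.4887e+11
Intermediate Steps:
n(o, m) = √(m² + o²)
(408061 + (-51149 + 140761)/(F(-363) + 9441))*(n(490, -363) + 364200) = (408061 + (-51149 + 140761)/((-83 - 363) + 9441))*(√((-363)² + 490²) + 364200) = (408061 + 89612/(-446 + 9441))*(√(131769 + 240100) + 364200) = (408061 + 89612/8995)*(√371869 + 364200) = (408061 + 89612*(1/8995))*(364200 + √371869) = (408061 + 89612/8995)*(364200 + √371869) = 3670598307*(364200 + √371869)/8995 = 267366380681880/1799 + 3670598307*√371869/8995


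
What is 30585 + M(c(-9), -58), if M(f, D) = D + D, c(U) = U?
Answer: 30469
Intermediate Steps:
M(f, D) = 2*D
30585 + M(c(-9), -58) = 30585 + 2*(-58) = 30585 - 116 = 30469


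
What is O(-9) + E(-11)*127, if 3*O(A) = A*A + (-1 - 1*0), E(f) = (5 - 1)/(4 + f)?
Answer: -964/21 ≈ -45.905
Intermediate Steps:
E(f) = 4/(4 + f)
O(A) = -⅓ + A²/3 (O(A) = (A*A + (-1 - 1*0))/3 = (A² + (-1 + 0))/3 = (A² - 1)/3 = (-1 + A²)/3 = -⅓ + A²/3)
O(-9) + E(-11)*127 = (-⅓ + (⅓)*(-9)²) + (4/(4 - 11))*127 = (-⅓ + (⅓)*81) + (4/(-7))*127 = (-⅓ + 27) + (4*(-⅐))*127 = 80/3 - 4/7*127 = 80/3 - 508/7 = -964/21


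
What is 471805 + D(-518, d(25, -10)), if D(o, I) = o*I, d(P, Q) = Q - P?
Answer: 489935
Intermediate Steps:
D(o, I) = I*o
471805 + D(-518, d(25, -10)) = 471805 + (-10 - 1*25)*(-518) = 471805 + (-10 - 25)*(-518) = 471805 - 35*(-518) = 471805 + 18130 = 489935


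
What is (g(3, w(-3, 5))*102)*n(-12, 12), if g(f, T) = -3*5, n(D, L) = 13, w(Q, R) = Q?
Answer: -19890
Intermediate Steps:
g(f, T) = -15
(g(3, w(-3, 5))*102)*n(-12, 12) = -15*102*13 = -1530*13 = -19890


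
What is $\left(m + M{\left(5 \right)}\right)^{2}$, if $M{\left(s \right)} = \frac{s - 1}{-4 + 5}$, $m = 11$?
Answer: $225$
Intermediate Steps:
$M{\left(s \right)} = -1 + s$ ($M{\left(s \right)} = \frac{-1 + s}{1} = \left(-1 + s\right) 1 = -1 + s$)
$\left(m + M{\left(5 \right)}\right)^{2} = \left(11 + \left(-1 + 5\right)\right)^{2} = \left(11 + 4\right)^{2} = 15^{2} = 225$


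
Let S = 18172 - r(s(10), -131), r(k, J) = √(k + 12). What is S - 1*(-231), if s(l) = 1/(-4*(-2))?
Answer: 18403 - √194/4 ≈ 18400.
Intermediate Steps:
s(l) = ⅛ (s(l) = 1/8 = ⅛)
r(k, J) = √(12 + k)
S = 18172 - √194/4 (S = 18172 - √(12 + ⅛) = 18172 - √(97/8) = 18172 - √194/4 ≈ 18169.)
S - 1*(-231) = (18172 - √194/4) - 1*(-231) = (18172 - √194/4) + 231 = 18403 - √194/4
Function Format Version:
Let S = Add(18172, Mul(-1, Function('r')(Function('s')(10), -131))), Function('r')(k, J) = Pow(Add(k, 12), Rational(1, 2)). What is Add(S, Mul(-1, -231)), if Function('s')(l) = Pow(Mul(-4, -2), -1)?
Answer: Add(18403, Mul(Rational(-1, 4), Pow(194, Rational(1, 2)))) ≈ 18400.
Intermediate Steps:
Function('s')(l) = Rational(1, 8) (Function('s')(l) = Pow(8, -1) = Rational(1, 8))
Function('r')(k, J) = Pow(Add(12, k), Rational(1, 2))
S = Add(18172, Mul(Rational(-1, 4), Pow(194, Rational(1, 2)))) (S = Add(18172, Mul(-1, Pow(Add(12, Rational(1, 8)), Rational(1, 2)))) = Add(18172, Mul(-1, Pow(Rational(97, 8), Rational(1, 2)))) = Add(18172, Mul(-1, Mul(Rational(1, 4), Pow(194, Rational(1, 2))))) = Add(18172, Mul(Rational(-1, 4), Pow(194, Rational(1, 2)))) ≈ 18169.)
Add(S, Mul(-1, -231)) = Add(Add(18172, Mul(Rational(-1, 4), Pow(194, Rational(1, 2)))), Mul(-1, -231)) = Add(Add(18172, Mul(Rational(-1, 4), Pow(194, Rational(1, 2)))), 231) = Add(18403, Mul(Rational(-1, 4), Pow(194, Rational(1, 2))))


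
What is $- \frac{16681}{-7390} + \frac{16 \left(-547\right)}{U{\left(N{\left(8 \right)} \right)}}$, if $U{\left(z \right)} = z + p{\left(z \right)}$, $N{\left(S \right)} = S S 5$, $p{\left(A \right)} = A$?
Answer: $- \frac{337509}{29560} \approx -11.418$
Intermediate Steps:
$N{\left(S \right)} = 5 S^{2}$ ($N{\left(S \right)} = S^{2} \cdot 5 = 5 S^{2}$)
$U{\left(z \right)} = 2 z$ ($U{\left(z \right)} = z + z = 2 z$)
$- \frac{16681}{-7390} + \frac{16 \left(-547\right)}{U{\left(N{\left(8 \right)} \right)}} = - \frac{16681}{-7390} + \frac{16 \left(-547\right)}{2 \cdot 5 \cdot 8^{2}} = \left(-16681\right) \left(- \frac{1}{7390}\right) - \frac{8752}{2 \cdot 5 \cdot 64} = \frac{16681}{7390} - \frac{8752}{2 \cdot 320} = \frac{16681}{7390} - \frac{8752}{640} = \frac{16681}{7390} - \frac{547}{40} = - \frac{337509}{29560}$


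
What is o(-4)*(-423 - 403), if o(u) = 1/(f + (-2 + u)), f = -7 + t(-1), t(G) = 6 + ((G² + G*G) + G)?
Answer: 413/3 ≈ 137.67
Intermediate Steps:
t(G) = 6 + G + 2*G² (t(G) = 6 + ((G² + G²) + G) = 6 + (2*G² + G) = 6 + (G + 2*G²) = 6 + G + 2*G²)
f = 0 (f = -7 + (6 - 1 + 2*(-1)²) = -7 + (6 - 1 + 2*1) = -7 + (6 - 1 + 2) = -7 + 7 = 0)
o(u) = 1/(-2 + u) (o(u) = 1/(0 + (-2 + u)) = 1/(-2 + u))
o(-4)*(-423 - 403) = (-423 - 403)/(-2 - 4) = -826/(-6) = -⅙*(-826) = 413/3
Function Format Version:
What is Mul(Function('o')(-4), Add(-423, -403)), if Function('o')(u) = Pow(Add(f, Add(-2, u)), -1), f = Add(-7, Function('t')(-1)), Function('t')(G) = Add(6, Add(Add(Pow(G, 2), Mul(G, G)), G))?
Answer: Rational(413, 3) ≈ 137.67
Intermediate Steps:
Function('t')(G) = Add(6, G, Mul(2, Pow(G, 2))) (Function('t')(G) = Add(6, Add(Add(Pow(G, 2), Pow(G, 2)), G)) = Add(6, Add(Mul(2, Pow(G, 2)), G)) = Add(6, Add(G, Mul(2, Pow(G, 2)))) = Add(6, G, Mul(2, Pow(G, 2))))
f = 0 (f = Add(-7, Add(6, -1, Mul(2, Pow(-1, 2)))) = Add(-7, Add(6, -1, Mul(2, 1))) = Add(-7, Add(6, -1, 2)) = Add(-7, 7) = 0)
Function('o')(u) = Pow(Add(-2, u), -1) (Function('o')(u) = Pow(Add(0, Add(-2, u)), -1) = Pow(Add(-2, u), -1))
Mul(Function('o')(-4), Add(-423, -403)) = Mul(Pow(Add(-2, -4), -1), Add(-423, -403)) = Mul(Pow(-6, -1), -826) = Mul(Rational(-1, 6), -826) = Rational(413, 3)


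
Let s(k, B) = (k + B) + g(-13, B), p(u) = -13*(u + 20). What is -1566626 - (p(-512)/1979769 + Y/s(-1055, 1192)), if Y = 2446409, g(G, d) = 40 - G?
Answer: -198046422633207/125385370 ≈ -1.5795e+6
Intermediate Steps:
p(u) = -260 - 13*u (p(u) = -13*(20 + u) = -260 - 13*u)
s(k, B) = 53 + B + k (s(k, B) = (k + B) + (40 - 1*(-13)) = (B + k) + (40 + 13) = (B + k) + 53 = 53 + B + k)
-1566626 - (p(-512)/1979769 + Y/s(-1055, 1192)) = -1566626 - ((-260 - 13*(-512))/1979769 + 2446409/(53 + 1192 - 1055)) = -1566626 - ((-260 + 6656)*(1/1979769) + 2446409/190) = -1566626 - (6396*(1/1979769) + 2446409*(1/190)) = -1566626 - (2132/659923 + 2446409/190) = -1566626 - 1*1614441971587/125385370 = -1566626 - 1614441971587/125385370 = -198046422633207/125385370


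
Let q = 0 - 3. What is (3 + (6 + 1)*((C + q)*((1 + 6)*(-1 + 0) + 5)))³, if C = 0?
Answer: 91125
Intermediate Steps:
q = -3
(3 + (6 + 1)*((C + q)*((1 + 6)*(-1 + 0) + 5)))³ = (3 + (6 + 1)*((0 - 3)*((1 + 6)*(-1 + 0) + 5)))³ = (3 + 7*(-3*(7*(-1) + 5)))³ = (3 + 7*(-3*(-7 + 5)))³ = (3 + 7*(-3*(-2)))³ = (3 + 7*6)³ = (3 + 42)³ = 45³ = 91125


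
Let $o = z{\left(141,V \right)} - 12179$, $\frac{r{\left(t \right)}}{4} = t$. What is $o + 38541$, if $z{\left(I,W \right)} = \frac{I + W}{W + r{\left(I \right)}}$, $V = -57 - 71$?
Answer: $\frac{11493845}{436} \approx 26362.0$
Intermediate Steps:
$r{\left(t \right)} = 4 t$
$V = -128$
$z{\left(I,W \right)} = \frac{I + W}{W + 4 I}$
$o = - \frac{5310031}{436}$ ($o = \frac{141 - 128}{-128 + 4 \cdot 141} - 12179 = \frac{1}{-128 + 564} \cdot 13 - 12179 = \frac{1}{436} \cdot 13 - 12179 = \frac{13}{436} - 12179 = - \frac{5310031}{436} \approx -12179.0$)
$o + 38541 = - \frac{5310031}{436} + 38541 = \frac{11493845}{436}$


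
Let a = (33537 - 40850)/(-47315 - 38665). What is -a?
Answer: -7313/85980 ≈ -0.085055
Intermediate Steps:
a = 7313/85980 (a = -7313/(-85980) = -7313*(-1/85980) = 7313/85980 ≈ 0.085055)
-a = -1*7313/85980 = -7313/85980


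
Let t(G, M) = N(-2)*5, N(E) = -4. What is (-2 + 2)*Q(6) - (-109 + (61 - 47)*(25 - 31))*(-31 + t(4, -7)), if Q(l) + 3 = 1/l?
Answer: -9843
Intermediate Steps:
Q(l) = -3 + 1/l
t(G, M) = -20 (t(G, M) = -4*5 = -20)
(-2 + 2)*Q(6) - (-109 + (61 - 47)*(25 - 31))*(-31 + t(4, -7)) = (-2 + 2)*(-3 + 1/6) - (-109 + (61 - 47)*(25 - 31))*(-31 - 20) = 0*(-3 + 1/6) - (-109 + 14*(-6))*(-51) = 0*(-17/6) - (-109 - 84)*(-51) = 0 - (-193)*(-51) = 0 - 1*9843 = 0 - 9843 = -9843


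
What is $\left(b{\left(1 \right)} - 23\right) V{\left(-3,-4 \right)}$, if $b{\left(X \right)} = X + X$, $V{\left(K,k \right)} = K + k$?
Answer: $147$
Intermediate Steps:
$b{\left(X \right)} = 2 X$
$\left(b{\left(1 \right)} - 23\right) V{\left(-3,-4 \right)} = \left(2 \cdot 1 - 23\right) \left(-3 - 4\right) = \left(2 - 23\right) \left(-7\right) = \left(-21\right) \left(-7\right) = 147$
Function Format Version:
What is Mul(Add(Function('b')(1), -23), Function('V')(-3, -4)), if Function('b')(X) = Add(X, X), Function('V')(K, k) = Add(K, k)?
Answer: 147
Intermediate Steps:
Function('b')(X) = Mul(2, X)
Mul(Add(Function('b')(1), -23), Function('V')(-3, -4)) = Mul(Add(Mul(2, 1), -23), Add(-3, -4)) = Mul(Add(2, -23), -7) = Mul(-21, -7) = 147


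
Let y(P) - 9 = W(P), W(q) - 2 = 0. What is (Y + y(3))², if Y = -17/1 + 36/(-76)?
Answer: 15129/361 ≈ 41.909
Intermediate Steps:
W(q) = 2 (W(q) = 2 + 0 = 2)
y(P) = 11 (y(P) = 9 + 2 = 11)
Y = -332/19 (Y = -17*1 + 36*(-1/76) = -17 - 9/19 = -332/19 ≈ -17.474)
(Y + y(3))² = (-332/19 + 11)² = (-123/19)² = 15129/361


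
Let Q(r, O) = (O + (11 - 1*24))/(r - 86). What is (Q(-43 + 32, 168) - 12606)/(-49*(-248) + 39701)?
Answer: -1222937/5029741 ≈ -0.24314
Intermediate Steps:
Q(r, O) = (-13 + O)/(-86 + r) (Q(r, O) = (O + (11 - 24))/(-86 + r) = (O - 13)/(-86 + r) = (-13 + O)/(-86 + r))
(Q(-43 + 32, 168) - 12606)/(-49*(-248) + 39701) = ((-13 + 168)/(-86 + (-43 + 32)) - 12606)/(-49*(-248) + 39701) = (155/(-86 - 11) - 12606)/(12152 + 39701) = (155/(-97) - 12606)/51853 = (-1/97*155 - 12606)*(1/51853) = (-155/97 - 12606)*(1/51853) = -1222937/97*1/51853 = -1222937/5029741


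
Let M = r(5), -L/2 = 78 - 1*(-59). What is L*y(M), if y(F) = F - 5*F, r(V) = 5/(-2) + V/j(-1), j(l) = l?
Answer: -8220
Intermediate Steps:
L = -274 (L = -2*(78 - 1*(-59)) = -2*(78 + 59) = -2*137 = -274)
r(V) = -5/2 - V (r(V) = 5/(-2) + V/(-1) = 5*(-½) + V*(-1) = -5/2 - V)
M = -15/2 (M = -5/2 - 1*5 = -5/2 - 5 = -15/2 ≈ -7.5000)
y(F) = -4*F
L*y(M) = -(-1096)*(-15)/2 = -274*30 = -8220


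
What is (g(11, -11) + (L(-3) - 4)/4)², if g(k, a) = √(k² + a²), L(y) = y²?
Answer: 3897/16 + 55*√2/2 ≈ 282.45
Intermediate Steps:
g(k, a) = √(a² + k²)
(g(11, -11) + (L(-3) - 4)/4)² = (√((-11)² + 11²) + ((-3)² - 4)/4)² = (√(121 + 121) + (9 - 4)*(¼))² = (√242 + 5*(¼))² = (11*√2 + 5/4)² = (5/4 + 11*√2)²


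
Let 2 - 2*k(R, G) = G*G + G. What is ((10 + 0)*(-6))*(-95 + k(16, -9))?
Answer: 7800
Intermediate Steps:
k(R, G) = 1 - G/2 - G²/2 (k(R, G) = 1 - (G*G + G)/2 = 1 - (G² + G)/2 = 1 - (G + G²)/2 = 1 + (-G/2 - G²/2) = 1 - G/2 - G²/2)
((10 + 0)*(-6))*(-95 + k(16, -9)) = ((10 + 0)*(-6))*(-95 + (1 - ½*(-9) - ½*(-9)²)) = (10*(-6))*(-95 + (1 + 9/2 - ½*81)) = -60*(-95 + (1 + 9/2 - 81/2)) = -60*(-95 - 35) = -60*(-130) = 7800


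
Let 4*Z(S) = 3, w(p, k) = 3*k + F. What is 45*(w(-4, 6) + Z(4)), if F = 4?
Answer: 4095/4 ≈ 1023.8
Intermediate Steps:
w(p, k) = 4 + 3*k (w(p, k) = 3*k + 4 = 4 + 3*k)
Z(S) = 3/4 (Z(S) = (1/4)*3 = 3/4)
45*(w(-4, 6) + Z(4)) = 45*((4 + 3*6) + 3/4) = 45*((4 + 18) + 3/4) = 45*(22 + 3/4) = 45*(91/4) = 4095/4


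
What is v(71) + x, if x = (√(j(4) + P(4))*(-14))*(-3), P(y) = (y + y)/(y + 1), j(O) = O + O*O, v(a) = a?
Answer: 71 + 252*√15/5 ≈ 266.20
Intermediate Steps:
j(O) = O + O²
P(y) = 2*y/(1 + y) (P(y) = (2*y)/(1 + y) = 2*y/(1 + y))
x = 252*√15/5 (x = (√(4*(1 + 4) + 2*4/(1 + 4))*(-14))*(-3) = (√(4*5 + 2*4/5)*(-14))*(-3) = (√(20 + 2*4*(⅕))*(-14))*(-3) = (√(20 + 8/5)*(-14))*(-3) = (√(108/5)*(-14))*(-3) = ((6*√15/5)*(-14))*(-3) = -84*√15/5*(-3) = 252*√15/5 ≈ 195.20)
v(71) + x = 71 + 252*√15/5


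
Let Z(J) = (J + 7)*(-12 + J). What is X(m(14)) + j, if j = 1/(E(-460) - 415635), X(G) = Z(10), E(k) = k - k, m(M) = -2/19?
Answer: -14131591/415635 ≈ -34.000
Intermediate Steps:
m(M) = -2/19 (m(M) = -2*1/19 = -2/19)
E(k) = 0
Z(J) = (-12 + J)*(7 + J) (Z(J) = (7 + J)*(-12 + J) = (-12 + J)*(7 + J))
X(G) = -34 (X(G) = -84 + 10² - 5*10 = -84 + 100 - 50 = -34)
j = -1/415635 (j = 1/(0 - 415635) = 1/(-415635) = -1/415635 ≈ -2.4060e-6)
X(m(14)) + j = -34 - 1/415635 = -14131591/415635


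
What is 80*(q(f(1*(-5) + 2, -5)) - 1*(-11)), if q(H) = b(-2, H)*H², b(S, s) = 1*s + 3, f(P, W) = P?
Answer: 880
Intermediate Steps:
b(S, s) = 3 + s (b(S, s) = s + 3 = 3 + s)
q(H) = H²*(3 + H) (q(H) = (3 + H)*H² = H²*(3 + H))
80*(q(f(1*(-5) + 2, -5)) - 1*(-11)) = 80*((1*(-5) + 2)²*(3 + (1*(-5) + 2)) - 1*(-11)) = 80*((-5 + 2)²*(3 + (-5 + 2)) + 11) = 80*((-3)²*(3 - 3) + 11) = 80*(9*0 + 11) = 80*(0 + 11) = 80*11 = 880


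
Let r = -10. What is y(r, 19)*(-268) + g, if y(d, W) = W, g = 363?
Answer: -4729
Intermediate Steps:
y(r, 19)*(-268) + g = 19*(-268) + 363 = -5092 + 363 = -4729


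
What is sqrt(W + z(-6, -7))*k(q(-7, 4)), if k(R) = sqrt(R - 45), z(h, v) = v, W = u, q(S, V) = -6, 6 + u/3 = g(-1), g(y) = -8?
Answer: -7*sqrt(51) ≈ -49.990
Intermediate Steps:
u = -42 (u = -18 + 3*(-8) = -18 - 24 = -42)
W = -42
k(R) = sqrt(-45 + R)
sqrt(W + z(-6, -7))*k(q(-7, 4)) = sqrt(-42 - 7)*sqrt(-45 - 6) = sqrt(-49)*sqrt(-51) = (7*I)*(I*sqrt(51)) = -7*sqrt(51)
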